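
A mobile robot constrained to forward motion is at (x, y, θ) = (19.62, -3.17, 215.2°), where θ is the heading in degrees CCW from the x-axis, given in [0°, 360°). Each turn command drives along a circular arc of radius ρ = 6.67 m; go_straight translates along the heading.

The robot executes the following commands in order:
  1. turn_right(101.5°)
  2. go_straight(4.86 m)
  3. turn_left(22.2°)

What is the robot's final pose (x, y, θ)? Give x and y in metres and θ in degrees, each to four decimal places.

set_pose: (x, y, θ) = (19.6200, -3.1700, 215.2000°), ρ = 6.67
turn_right(101.5°): centre at ρ to the right, rotate −101.5° → (9.6677, -0.4006, 113.7000°)
go_straight(4.86): x += 4.86·cos θ, y += 4.86·sin θ → (7.7143, 4.0495, 113.7000°)
turn_left(22.2°): centre at ρ to the left, rotate +22.2° → (6.2485, 6.1584, 135.9000°)

(6.2485, 6.1584, 135.9000°)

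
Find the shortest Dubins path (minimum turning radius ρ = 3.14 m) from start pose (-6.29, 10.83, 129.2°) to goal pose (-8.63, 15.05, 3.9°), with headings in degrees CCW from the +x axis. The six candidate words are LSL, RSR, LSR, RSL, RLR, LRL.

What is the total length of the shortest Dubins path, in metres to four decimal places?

Let ψ = atan2(Δy, Δx) = atan2(4.22, -2.34) = 119.0085° be the start→goal bearing.
Normalize: d = |goal − start| / ρ = 4.825350/3.14 = 1.536736, α = (θ_start − ψ) mod 360° = 10.1915° = 0.177876 rad, β = (θ_goal − ψ) mod 360° = 244.8915° = 4.274163 rad.
Common terms: sin α = 0.176939, cos α = 0.984222, sin β = -0.905506, cos β = -0.424333, cos(α−β) = -0.577858, d² = 2.361556. Work in radians in the unit-radius frame; every candidate has L = ρ·(t + p + q).
LSL: p² = 2 + d² − 2cos(α−β) + 2d(sin α − sin β) = 8.844136; p = √p² = 2.973909; φ = atan2(cos β − cos α, d + sin α − sin β) = -0.493416 rad; t = (φ − α) mod 2π = 5.611893 rad, q = (β − φ) mod 2π = 4.767580 rad → L = 3.14·(5.611893 + 2.973909 + 4.767580) = 3.14·13.353382 = 41.929620 m
RSR: p² = 2 + d² − 2cos(α−β) + 2d(sin β − sin α) = 2.190407; p = √p² = 1.480002; φ = atan2(cos α − cos β, d − sin α + sin β) = 1.258807 rad; t = (α − φ) mod 2π = 5.202254 rad, q = (φ − β) mod 2π = 3.267829 rad → L = 3.14·(5.202254 + 1.480002 + 3.267829) = 3.14·9.950085 = 31.243268 m
LSR: p² = d² − 2 + 2cos(α−β) + 2d(sin α + sin β) = -3.033388 < 0 → infeasible
RSL: p² = d² − 2 + 2cos(α−β) − 2d(sin α + sin β) = 1.445070; p = √p² = 1.202111; φ = atan2(cos α + cos β, d − sin α − sin β) − atan2(2, p) = -0.787299 rad; t = (α − φ) mod 2π = 0.965174 rad, q = (β − φ) mod 2π = 5.061462 rad → L = 3.14·(0.965174 + 1.202111 + 5.061462) = 3.14·7.228747 = 22.698267 m
RLR: c = (6 − d² + 2cos(α−β) + 2d(sin α − sin β))/8 = 0.726199; p = 2π − arccos c = 5.525166 rad; φ = atan2(cos α − cos β, d − sin α + sin β) = 1.258807 rad; t = (α − φ + p/2) mod 2π = 1.681652 rad, q = (α − β − t + p) mod 2π = 6.030412 rad → L = 3.14·(1.681652 + 5.525166 + 6.030412) = 3.14·13.237229 = 41.564901 m
LRL: c = (6 − d² + 2cos(α−β) − 2d(sin α − sin β))/8 = -0.105517; p = 2π − arccos c = 4.606675 rad; φ = atan2(cos β − cos α, d + sin α − sin β) = -0.493416 rad; t = (φ − α + p/2) mod 2π = 1.632045 rad, q = (β − α − t + p) mod 2π = 0.787732 rad → L = 3.14·(1.632045 + 4.606675 + 0.787732) = 3.14·7.026453 = 22.063062 m
Shortest: LRL with L = 22.063062 m ≈ 22.0631 m

22.0631 m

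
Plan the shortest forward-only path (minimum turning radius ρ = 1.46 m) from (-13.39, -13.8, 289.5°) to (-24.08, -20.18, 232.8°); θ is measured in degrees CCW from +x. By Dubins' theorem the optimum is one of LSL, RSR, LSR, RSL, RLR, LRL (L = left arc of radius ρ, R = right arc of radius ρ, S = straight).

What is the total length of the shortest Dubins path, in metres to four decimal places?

Let ψ = atan2(Δy, Δx) = atan2(-6.38, -10.69) = -149.1704° be the start→goal bearing.
Normalize: d = |goal − start| / ρ = 12.449116/1.46 = 8.526792, α = (θ_start − ψ) mod 360° = 78.6704° = 1.373058 rad, β = (θ_goal − ψ) mod 360° = 21.9704° = 0.383456 rad.
Common terms: sin α = 0.980513, cos α = 0.196452, sin β = 0.374128, cos β = 0.927377, cos(α−β) = 0.549023, d² = 72.706183. Work in radians in the unit-radius frame; every candidate has L = ρ·(t + p + q).
LSL: p² = 2 + d² − 2cos(α−β) + 2d(sin α − sin β) = 83.949182; p = √p² = 9.162379; φ = atan2(cos β − cos α, d + sin α − sin β) = 0.079859 rad; t = (φ − α) mod 2π = 4.989987 rad, q = (β − φ) mod 2π = 0.303597 rad → L = 1.46·(4.989987 + 9.162379 + 0.303597) = 1.46·14.455962 = 21.105705 m
RSR: p² = 2 + d² − 2cos(α−β) + 2d(sin β − sin α) = 63.267093; p = √p² = 7.954061; φ = atan2(cos α − cos β, d − sin α + sin β) = -0.092023 rad; t = (α − φ) mod 2π = 1.465081 rad, q = (φ − β) mod 2π = 5.807706 rad → L = 1.46·(1.465081 + 7.954061 + 5.807706) = 1.46·15.226848 = 22.231199 m
LSR: p² = d² − 2 + 2cos(α−β) + 2d(sin α + sin β) = 94.905719; p = √p² = 9.741957; φ = atan2(−cos α − cos β, d + sin α + sin β) − atan2(−2, p) = 0.089239 rad; t = (φ − α) mod 2π = 4.999367 rad, q = (φ − β) mod 2π = 5.988968 rad → L = 1.46·(4.999367 + 9.741957 + 5.988968) = 1.46·20.730292 = 30.266226 m
RSL: p² = d² − 2 + 2cos(α−β) − 2d(sin α + sin β) = 48.702739; p = √p² = 6.978735; φ = atan2(cos α + cos β, d − sin α − sin β) − atan2(2, p) = -0.123675 rad; t = (α − φ) mod 2π = 1.496733 rad, q = (β − φ) mod 2π = 0.507131 rad → L = 1.46·(1.496733 + 6.978735 + 0.507131) = 1.46·8.982598 = 13.114594 m
RLR: c = (6 − d² + 2cos(α−β) + 2d(sin α − sin β))/8 = -6.908387, |c| > 1 → infeasible
LRL: c = (6 − d² + 2cos(α−β) − 2d(sin α − sin β))/8 = -9.493648, |c| > 1 → infeasible
Shortest: RSL with L = 13.114594 m ≈ 13.1146 m

13.1146 m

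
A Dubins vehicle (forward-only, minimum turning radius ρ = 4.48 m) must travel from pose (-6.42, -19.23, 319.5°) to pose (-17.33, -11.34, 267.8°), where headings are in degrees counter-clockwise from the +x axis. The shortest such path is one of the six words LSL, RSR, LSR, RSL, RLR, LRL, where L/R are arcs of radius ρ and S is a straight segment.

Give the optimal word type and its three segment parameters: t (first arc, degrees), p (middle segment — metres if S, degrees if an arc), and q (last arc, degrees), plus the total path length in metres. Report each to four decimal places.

Let ψ = atan2(Δy, Δx) = atan2(7.89, -10.91) = 144.1259° be the start→goal bearing.
Normalize: d = |goal − start| / ρ = 13.464034/4.48 = 3.005365, α = (θ_start − ψ) mod 360° = 175.3741° = 3.060855 rad, β = (θ_goal − ψ) mod 360° = 123.6741° = 2.158520 rad.
Common terms: sin α = 0.080650, cos α = -0.996742, sin β = 0.832205, cos β = -0.554468, cos(α−β) = 0.619779, d² = 9.032217. Work in radians in the unit-radius frame; every candidate has L = ρ·(t + p + q).
LSL: p² = 2 + d² − 2cos(α−β) + 2d(sin α − sin β) = 5.275264; p = √p² = 2.296794; φ = atan2(cos β − cos α, d + sin α − sin β) = 0.193772 rad; t = (φ − α) mod 2π = 3.416102 rad, q = (β − φ) mod 2π = 1.964748 rad → L = 4.48·(3.416102 + 2.296794 + 1.964748) = 4.48·7.677644 = 34.395847 m
RSR: p² = 2 + d² − 2cos(α−β) + 2d(sin β − sin α) = 14.310053; p = √p² = 3.782863; φ = atan2(cos α − cos β, d − sin α + sin β) = -0.117183 rad; t = (α − φ) mod 2π = 3.178038 rad, q = (φ − β) mod 2π = 4.007482 rad → L = 4.48·(3.178038 + 3.782863 + 4.007482) = 4.48·10.968384 = 49.138358 m
LSR: p² = d² − 2 + 2cos(α−β) + 2d(sin α + sin β) = 13.758700; p = √p² = 3.709272; φ = atan2(−cos α − cos β, d + sin α + sin β) − atan2(−2, p) = 0.871469 rad; t = (φ − α) mod 2π = 4.093800 rad, q = (φ − β) mod 2π = 4.996135 rad → L = 4.48·(4.093800 + 3.709272 + 4.996135) = 4.48·12.799207 = 57.340448 m
RSL: p² = d² − 2 + 2cos(α−β) − 2d(sin α + sin β) = 2.784849; p = √p² = 1.668787; φ = atan2(cos α + cos β, d − sin α − sin β) − atan2(2, p) = -1.513353 rad; t = (α − φ) mod 2π = 4.574208 rad, q = (β − φ) mod 2π = 3.671872 rad → L = 4.48·(4.574208 + 1.668787 + 3.671872) = 4.48·9.914867 = 44.418604 m
RLR: c = (6 − d² + 2cos(α−β) + 2d(sin α − sin β))/8 = -0.788757; p = 2π − arccos c = 3.803605 rad; φ = atan2(cos α − cos β, d − sin α + sin β) = -0.117183 rad; t = (α − φ + p/2) mod 2π = 5.079841 rad, q = (α − β − t + p) mod 2π = 5.909285 rad → L = 4.48·(5.079841 + 3.803605 + 5.909285) = 4.48·14.792731 = 66.271436 m
LRL: c = (6 − d² + 2cos(α−β) − 2d(sin α − sin β))/8 = 0.340592; p = 2π − arccos c = 5.059935 rad; φ = atan2(cos β − cos α, d + sin α − sin β) = 0.193772 rad; t = (φ − α + p/2) mod 2π = 5.946070 rad, q = (β − α − t + p) mod 2π = 4.494715 rad → L = 4.48·(5.946070 + 5.059935 + 4.494715) = 4.48·15.500721 = 69.443230 m
Shortest: LSL with L = 34.395847 m ≈ 34.3958 m
Convert LSL to answer units (arcs ×180/π): t = 3.416102·180/π = 195.7283°, p = ρ·p = 4.48·2.296794 = 10.2896 m, q = 1.964748·180/π = 112.5717°, L = 34.3958 m.

LSL: t = 195.7283°, p = 10.2896 m, q = 112.5717°, L = 34.3958 m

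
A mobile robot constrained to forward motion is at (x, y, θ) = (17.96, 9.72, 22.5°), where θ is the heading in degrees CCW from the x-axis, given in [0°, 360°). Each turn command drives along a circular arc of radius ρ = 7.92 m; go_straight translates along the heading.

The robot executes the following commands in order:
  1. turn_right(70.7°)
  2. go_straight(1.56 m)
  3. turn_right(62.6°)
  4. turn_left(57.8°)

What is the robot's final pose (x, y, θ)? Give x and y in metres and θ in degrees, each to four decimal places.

(30.5131, -9.1513, 307.0000°)

set_pose: (x, y, θ) = (17.9600, 9.7200, 22.5000°), ρ = 7.92
turn_right(70.7°): centre at ρ to the right, rotate −70.7° → (26.8950, 7.6818, -48.2000° ≡ 311.8000°)
go_straight(1.56): x += 1.56·cos θ, y += 1.56·sin θ → (27.9348, 6.5189, 311.8000°)
turn_right(62.6°): centre at ρ to the right, rotate −62.6° → (29.4345, -1.5725, 249.2000°)
turn_left(57.8°): centre at ρ to the left, rotate +57.8° → (30.5131, -9.1513, 307.0000°)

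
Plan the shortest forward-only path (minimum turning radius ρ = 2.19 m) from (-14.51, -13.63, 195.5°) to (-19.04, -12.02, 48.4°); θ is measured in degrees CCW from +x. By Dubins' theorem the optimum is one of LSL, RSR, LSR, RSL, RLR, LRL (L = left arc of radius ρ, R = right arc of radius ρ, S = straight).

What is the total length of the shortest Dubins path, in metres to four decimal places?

Let ψ = atan2(Δy, Δx) = atan2(1.61, -4.53) = 160.4344° be the start→goal bearing.
Normalize: d = |goal − start| / ρ = 4.807598/2.19 = 2.195250, α = (θ_start − ψ) mod 360° = 35.0656° = 0.612011 rad, β = (θ_goal − ψ) mod 360° = 247.9656° = 4.327817 rad.
Common terms: sin α = 0.574515, cos α = 0.818494, sin β = -0.926959, cos β = -0.375163, cos(α−β) = -0.839620, d² = 4.819124. Work in radians in the unit-radius frame; every candidate has L = ρ·(t + p + q).
LSL: p² = 2 + d² − 2cos(α−β) + 2d(sin α − sin β) = 15.090584; p = √p² = 3.884660; φ = atan2(cos β − cos α, d + sin α − sin β) = -0.312328 rad; t = (φ − α) mod 2π = 5.358847 rad, q = (β − φ) mod 2π = 4.640144 rad → L = 2.19·(5.358847 + 3.884660 + 4.640144) = 2.19·13.883651 = 30.405197 m
RSR: p² = 2 + d² − 2cos(α−β) + 2d(sin β − sin α) = 1.906143; p = √p² = 1.380631; φ = atan2(cos α − cos β, d − sin α + sin β) = 1.044300 rad; t = (α − φ) mod 2π = 5.850896 rad, q = (φ − β) mod 2π = 2.999669 rad → L = 2.19·(5.850896 + 1.380631 + 2.999669) = 2.19·10.231196 = 22.406319 m
LSR: p² = d² − 2 + 2cos(α−β) + 2d(sin α + sin β) = -0.407524 < 0 → infeasible
RSL: p² = d² − 2 + 2cos(α−β) − 2d(sin α + sin β) = 2.687292; p = √p² = 1.639296; φ = atan2(cos α + cos β, d − sin α − sin β) − atan2(2, p) = -0.711901 rad; t = (α − φ) mod 2π = 1.323912 rad, q = (β − φ) mod 2π = 5.039718 rad → L = 2.19·(1.323912 + 1.639296 + 5.039718) = 2.19·8.002927 = 17.526409 m
RLR: c = (6 − d² + 2cos(α−β) + 2d(sin α − sin β))/8 = 0.761732; p = 2π − arccos c = 5.578371 rad; φ = atan2(cos α − cos β, d − sin α + sin β) = 1.044300 rad; t = (α − φ + p/2) mod 2π = 2.356896 rad, q = (α − β − t + p) mod 2π = 5.788855 rad → L = 2.19·(2.356896 + 5.578371 + 5.788855) = 2.19·13.724122 = 30.055827 m
LRL: c = (6 − d² + 2cos(α−β) − 2d(sin α − sin β))/8 = -0.886323; p = 2π − arccos c = 3.623046 rad; φ = atan2(cos β − cos α, d + sin α − sin β) = -0.312328 rad; t = (φ − α + p/2) mod 2π = 0.887184 rad, q = (β − α − t + p) mod 2π = 0.168482 rad → L = 2.19·(0.887184 + 3.623046 + 0.168482) = 2.19·4.678712 = 10.246379 m
Shortest: LRL with L = 10.246379 m ≈ 10.2464 m

10.2464 m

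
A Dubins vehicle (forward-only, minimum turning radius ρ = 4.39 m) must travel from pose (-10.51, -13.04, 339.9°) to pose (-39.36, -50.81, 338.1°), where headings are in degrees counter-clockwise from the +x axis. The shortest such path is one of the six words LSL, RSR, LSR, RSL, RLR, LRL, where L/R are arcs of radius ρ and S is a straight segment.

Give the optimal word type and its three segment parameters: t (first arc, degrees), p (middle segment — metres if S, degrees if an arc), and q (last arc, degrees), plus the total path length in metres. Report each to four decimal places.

Let ψ = atan2(Δy, Δx) = atan2(-37.77, -28.85) = -127.3738° be the start→goal bearing.
Normalize: d = |goal − start| / ρ = 47.527838/4.39 = 10.826387, α = (θ_start − ψ) mod 360° = 107.2738° = 1.872281 rad, β = (θ_goal − ψ) mod 360° = 105.4738° = 1.840865 rad.
Common terms: sin α = 0.954897, cos α = -0.296938, sin β = 0.963752, cos β = -0.266798, cos(α−β) = 0.999507, d² = 117.210652. Work in radians in the unit-radius frame; every candidate has L = ρ·(t + p + q).
LSL: p² = 2 + d² − 2cos(α−β) + 2d(sin α − sin β) = 117.019884; p = √p² = 10.817573; φ = atan2(cos β − cos α, d + sin α − sin β) = 0.002786 rad; t = (φ − α) mod 2π = 4.413690 rad, q = (β − φ) mod 2π = 1.838079 rad → L = 4.39·(4.413690 + 10.817573 + 1.838079) = 4.39·17.069342 = 74.934413 m
RSR: p² = 2 + d² − 2cos(α−β) + 2d(sin β − sin α) = 117.403393; p = √p² = 10.835285; φ = atan2(cos α − cos β, d − sin α + sin β) = -0.002782 rad; t = (α − φ) mod 2π = 1.875063 rad, q = (φ − β) mod 2π = 4.439538 rad → L = 4.39·(1.875063 + 10.835285 + 4.439538) = 4.39·17.149886 = 75.287999 m
LSR: p² = d² − 2 + 2cos(α−β) + 2d(sin α + sin β) = 158.753740; p = √p² = 12.599752; φ = atan2(−cos α − cos β, d + sin α + sin β) − atan2(−2, p) = 0.201623 rad; t = (φ − α) mod 2π = 4.612527 rad, q = (φ − β) mod 2π = 4.643943 rad → L = 4.39·(4.612527 + 12.599752 + 4.643943) = 4.39·21.856222 = 95.948813 m
RSL: p² = d² − 2 + 2cos(α−β) − 2d(sin α + sin β) = 75.665590; p = √p² = 8.698597; φ = atan2(cos α + cos β, d − sin α − sin β) − atan2(2, p) = -0.289196 rad; t = (α − φ) mod 2π = 2.161478 rad, q = (β − φ) mod 2π = 2.130062 rad → L = 4.39·(2.161478 + 8.698597 + 2.130062) = 4.39·12.990136 = 57.026697 m
RLR: c = (6 − d² + 2cos(α−β) + 2d(sin α − sin β))/8 = -13.675424, |c| > 1 → infeasible
LRL: c = (6 − d² + 2cos(α−β) − 2d(sin α − sin β))/8 = -13.627486, |c| > 1 → infeasible
Shortest: RSL with L = 57.026697 m ≈ 57.0267 m
Convert RSL to answer units (arcs ×180/π): t = 2.161478·180/π = 123.8435°, p = ρ·p = 4.39·8.698597 = 38.1868 m, q = 2.130062·180/π = 122.0435°, L = 57.0267 m.

RSL: t = 123.8435°, p = 38.1868 m, q = 122.0435°, L = 57.0267 m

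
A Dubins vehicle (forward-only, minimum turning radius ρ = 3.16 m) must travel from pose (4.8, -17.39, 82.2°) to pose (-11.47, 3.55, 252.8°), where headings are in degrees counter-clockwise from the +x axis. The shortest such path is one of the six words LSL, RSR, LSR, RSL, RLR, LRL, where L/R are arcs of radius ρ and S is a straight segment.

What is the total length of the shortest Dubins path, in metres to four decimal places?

31.4470 m

Let ψ = atan2(Δy, Δx) = atan2(20.94, -16.27) = 127.8466° be the start→goal bearing.
Normalize: d = |goal − start| / ρ = 26.517852/3.16 = 8.391725, α = (θ_start − ψ) mod 360° = 314.3534° = 5.486503 rad, β = (θ_goal − ψ) mod 360° = 124.9534° = 2.180849 rad.
Common terms: sin α = -0.715041, cos α = 0.699083, sin β = 0.819618, cos β = -0.572911, cos(α−β) = -0.986572, d² = 70.421056. Work in radians in the unit-radius frame; every candidate has L = ρ·(t + p + q).
LSL: p² = 2 + d² − 2cos(α−β) + 2d(sin α − sin β) = 48.637329; p = √p² = 6.974047; φ = atan2(cos β − cos α, d + sin α − sin β) = -0.183416 rad; t = (φ − α) mod 2π = 0.613267 rad, q = (β − φ) mod 2π = 2.364265 rad → L = 3.16·(0.613267 + 6.974047 + 2.364265) = 3.16·9.951579 = 31.446988 m
RSR: p² = 2 + d² − 2cos(α−β) + 2d(sin β − sin α) = 100.151072; p = √p² = 10.007551; φ = atan2(cos α − cos β, d − sin α + sin β) = 0.127448 rad; t = (α − φ) mod 2π = 5.359054 rad, q = (φ − β) mod 2π = 4.229784 rad → L = 3.16·(5.359054 + 10.007551 + 4.229784) = 3.16·19.596390 = 61.924591 m
LSR: p² = d² − 2 + 2cos(α−β) + 2d(sin α + sin β) = 68.203073; p = √p² = 8.258515; φ = atan2(−cos α − cos β, d + sin α + sin β) − atan2(−2, p) = 0.222751 rad; t = (φ − α) mod 2π = 1.019433 rad, q = (φ − β) mod 2π = 4.325087 rad → L = 3.16·(1.019433 + 8.258515 + 4.325087) = 3.16·13.603036 = 42.985593 m
RSL: p² = d² − 2 + 2cos(α−β) − 2d(sin α + sin β) = 64.692751; p = √p² = 8.043180; φ = atan2(cos α + cos β, d − sin α − sin β) − atan2(2, p) = -0.228491 rad; t = (α − φ) mod 2π = 5.714994 rad, q = (β − φ) mod 2π = 2.409340 rad → L = 3.16·(5.714994 + 8.043180 + 2.409340) = 3.16·16.167514 = 51.089346 m
RLR: c = (6 − d² + 2cos(α−β) + 2d(sin α − sin β))/8 = -11.518884, |c| > 1 → infeasible
LRL: c = (6 − d² + 2cos(α−β) − 2d(sin α − sin β))/8 = -5.079666, |c| > 1 → infeasible
Shortest: LSL with L = 31.446988 m ≈ 31.4470 m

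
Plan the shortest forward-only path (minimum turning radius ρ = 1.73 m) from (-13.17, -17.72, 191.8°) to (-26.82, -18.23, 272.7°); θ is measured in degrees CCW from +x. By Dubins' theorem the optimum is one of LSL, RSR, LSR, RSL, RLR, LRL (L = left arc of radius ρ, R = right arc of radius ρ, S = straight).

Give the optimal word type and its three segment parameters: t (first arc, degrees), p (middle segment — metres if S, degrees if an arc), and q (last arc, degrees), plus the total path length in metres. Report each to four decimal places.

RSL: t = 18.5147°, p = 11.2407 m, q = 99.4147°, L = 14.8015 m

Let ψ = atan2(Δy, Δx) = atan2(-0.51, -13.65) = -177.8603° be the start→goal bearing.
Normalize: d = |goal − start| / ρ = 13.659524/1.73 = 7.895679, α = (θ_start − ψ) mod 360° = 9.6603° = 0.168604 rad, β = (θ_goal − ψ) mod 360° = 90.5603° = 1.580575 rad.
Common terms: sin α = 0.167806, cos α = 0.985820, sin β = 0.999952, cos β = -0.009778, cos(α−β) = 0.158158, d² = 62.341742. Work in radians in the unit-radius frame; every candidate has L = ρ·(t + p + q).
LSL: p² = 2 + d² − 2cos(α−β) + 2d(sin α − sin β) = 50.884707; p = √p² = 7.133352; φ = atan2(cos β − cos α, d + sin α − sin β) = -0.140027 rad; t = (φ − α) mod 2π = 5.974555 rad, q = (β − φ) mod 2π = 1.720602 rad → L = 1.73·(5.974555 + 7.133352 + 1.720602) = 1.73·14.828508 = 25.653319 m
RSR: p² = 2 + d² − 2cos(α−β) + 2d(sin β − sin α) = 77.166145; p = √p² = 8.784426; φ = atan2(cos α − cos β, d − sin α + sin β) = 0.113581 rad; t = (α − φ) mod 2π = 0.055023 rad, q = (φ − β) mod 2π = 4.816191 rad → L = 1.73·(0.055023 + 8.784426 + 4.816191) = 1.73·13.655640 = 23.624258 m
LSR: p² = d² − 2 + 2cos(α−β) + 2d(sin α + sin β) = 79.098544; p = √p² = 8.893736; φ = atan2(−cos α − cos β, d + sin α + sin β) − atan2(−2, p) = 0.113921 rad; t = (φ − α) mod 2π = 6.228503 rad, q = (φ − β) mod 2π = 4.816531 rad → L = 1.73·(6.228503 + 8.893736 + 4.816531) = 1.73·19.938771 = 34.494073 m
RSL: p² = d² − 2 + 2cos(α−β) − 2d(sin α + sin β) = 42.217573; p = √p² = 6.497505; φ = atan2(cos α + cos β, d − sin α − sin β) − atan2(2, p) = -0.154539 rad; t = (α − φ) mod 2π = 0.323142 rad, q = (β − φ) mod 2π = 1.735114 rad → L = 1.73·(0.323142 + 6.497505 + 1.735114) = 1.73·8.555761 = 14.801466 m
RLR: c = (6 − d² + 2cos(α−β) + 2d(sin α − sin β))/8 = -8.645768, |c| > 1 → infeasible
LRL: c = (6 − d² + 2cos(α−β) − 2d(sin α − sin β))/8 = -5.360588, |c| > 1 → infeasible
Shortest: RSL with L = 14.801466 m ≈ 14.8015 m
Convert RSL to answer units (arcs ×180/π): t = 0.323142·180/π = 18.5147°, p = ρ·p = 1.73·6.497505 = 11.2407 m, q = 1.735114·180/π = 99.4147°, L = 14.8015 m.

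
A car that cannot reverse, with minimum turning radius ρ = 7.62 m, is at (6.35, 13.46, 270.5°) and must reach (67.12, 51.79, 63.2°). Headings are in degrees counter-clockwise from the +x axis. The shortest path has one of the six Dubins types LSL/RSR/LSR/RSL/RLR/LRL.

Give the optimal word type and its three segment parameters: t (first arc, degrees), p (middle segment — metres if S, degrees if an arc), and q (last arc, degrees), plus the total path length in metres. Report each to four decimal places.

Let ψ = atan2(Δy, Δx) = atan2(38.33, 60.77) = 32.2412° be the start→goal bearing.
Normalize: d = |goal − start| / ρ = 71.848325/7.62 = 9.428914, α = (θ_start − ψ) mod 360° = 238.2588° = 4.158400 rad, β = (θ_goal − ψ) mod 360° = 30.9588° = 0.540333 rad.
Common terms: sin α = -0.850433, cos α = -0.526084, sin β = 0.514421, cos β = 0.857538, cos(α−β) = -0.888617, d² = 88.904420. Work in radians in the unit-radius frame; every candidate has L = ρ·(t + p + q).
LSL: p² = 2 + d² − 2cos(α−β) + 2d(sin α − sin β) = 66.943471; p = √p² = 8.181899; φ = atan2(cos β − cos α, d + sin α − sin β) = 0.169924 rad; t = (φ − α) mod 2π = 2.294709 rad, q = (β − φ) mod 2π = 0.370408 rad → L = 7.62·(2.294709 + 8.181899 + 0.370408) = 7.62·10.847017 = 82.654268 m
RSR: p² = 2 + d² − 2cos(α−β) + 2d(sin β − sin α) = 118.419838; p = √p² = 10.882088; φ = atan2(cos α − cos β, d − sin α + sin β) = -0.127492 rad; t = (α − φ) mod 2π = 4.285892 rad, q = (φ − β) mod 2π = 5.615361 rad → L = 7.62·(4.285892 + 10.882088 + 5.615361) = 7.62·20.783341 = 158.369057 m
LSR: p² = d² − 2 + 2cos(α−β) + 2d(sin α + sin β) = 78.790737; p = √p² = 8.876415; φ = atan2(−cos α − cos β, d + sin α + sin β) − atan2(−2, p) = 0.185180 rad; t = (φ − α) mod 2π = 2.309965 rad, q = (φ − β) mod 2π = 5.928032 rad → L = 7.62·(2.309965 + 8.876415 + 5.928032) = 7.62·17.114412 = 130.411817 m
RSL: p² = d² − 2 + 2cos(α−β) − 2d(sin α + sin β) = 91.463634; p = √p² = 9.563662; φ = atan2(cos α + cos β, d − sin α − sin β) − atan2(2, p) = -0.172224 rad; t = (α − φ) mod 2π = 4.330624 rad, q = (β − φ) mod 2π = 0.712556 rad → L = 7.62·(4.330624 + 9.563662 + 0.712556) = 7.62·14.606842 = 111.304137 m
RLR: c = (6 − d² + 2cos(α−β) + 2d(sin α − sin β))/8 = -13.802480, |c| > 1 → infeasible
LRL: c = (6 − d² + 2cos(α−β) − 2d(sin α − sin β))/8 = -7.367934, |c| > 1 → infeasible
Shortest: LSL with L = 82.654268 m ≈ 82.6543 m
Convert LSL to answer units (arcs ×180/π): t = 2.294709·180/π = 131.4772°, p = ρ·p = 7.62·8.181899 = 62.3461 m, q = 0.370408·180/π = 21.2228°, L = 82.6543 m.

LSL: t = 131.4772°, p = 62.3461 m, q = 21.2228°, L = 82.6543 m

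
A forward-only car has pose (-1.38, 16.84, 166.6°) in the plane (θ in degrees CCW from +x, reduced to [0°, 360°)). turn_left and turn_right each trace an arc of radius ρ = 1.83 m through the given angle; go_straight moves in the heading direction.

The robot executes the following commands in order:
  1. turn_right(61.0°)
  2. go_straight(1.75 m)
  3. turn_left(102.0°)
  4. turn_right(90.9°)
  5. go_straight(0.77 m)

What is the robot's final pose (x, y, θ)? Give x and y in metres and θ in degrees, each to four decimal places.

set_pose: (x, y, θ) = (-1.3800, 16.8400, 166.6000°), ρ = 1.83
turn_right(61.0°): centre at ρ to the right, rotate −61.0° → (-2.7185, 18.1281, 105.6000°)
go_straight(1.75): x += 1.75·cos θ, y += 1.75·sin θ → (-3.1891, 19.8136, 105.6000°)
turn_left(102.0°): centre at ρ to the left, rotate +102.0° → (-5.7995, 20.9432, 207.6000°)
turn_right(90.9°): centre at ρ to the right, rotate −90.9° → (-8.2822, 21.7427, 116.7000°)
go_straight(0.77): x += 0.77·cos θ, y += 0.77·sin θ → (-8.6282, 22.4306, 116.7000°)

(-8.6282, 22.4306, 116.7000°)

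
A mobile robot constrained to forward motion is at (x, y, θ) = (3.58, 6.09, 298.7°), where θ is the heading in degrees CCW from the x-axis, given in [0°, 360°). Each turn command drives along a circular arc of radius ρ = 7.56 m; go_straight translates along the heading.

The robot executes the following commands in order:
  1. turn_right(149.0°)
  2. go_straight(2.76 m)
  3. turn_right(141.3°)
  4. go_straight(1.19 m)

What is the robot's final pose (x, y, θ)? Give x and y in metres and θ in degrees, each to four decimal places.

(-5.3614, 11.5047, 8.4000°)

set_pose: (x, y, θ) = (3.5800, 6.0900, 298.7000°), ρ = 7.56
turn_right(149.0°): centre at ρ to the right, rotate −149.0° → (-6.8655, -4.0678, 149.7000°)
go_straight(2.76): x += 2.76·cos θ, y += 2.76·sin θ → (-9.2484, -2.6753, 149.7000°)
turn_right(141.3°): centre at ρ to the right, rotate −141.3° → (-6.5386, 11.3309, 8.4000°)
go_straight(1.19): x += 1.19·cos θ, y += 1.19·sin θ → (-5.3614, 11.5047, 8.4000°)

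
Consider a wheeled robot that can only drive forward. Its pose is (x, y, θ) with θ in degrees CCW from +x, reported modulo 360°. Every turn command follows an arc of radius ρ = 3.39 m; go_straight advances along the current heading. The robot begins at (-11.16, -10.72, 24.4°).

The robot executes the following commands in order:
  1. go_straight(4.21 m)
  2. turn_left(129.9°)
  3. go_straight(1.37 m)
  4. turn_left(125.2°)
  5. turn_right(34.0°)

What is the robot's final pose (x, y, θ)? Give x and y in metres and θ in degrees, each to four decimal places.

set_pose: (x, y, θ) = (-11.1600, -10.7200, 24.4000°), ρ = 3.39
go_straight(4.21): x += 4.21·cos θ, y += 4.21·sin θ → (-7.3260, -8.9808, 24.4000°)
turn_left(129.9°): centre at ρ to the left, rotate +129.9° → (-7.2563, -2.8390, 154.3000°)
go_straight(1.37): x += 1.37·cos θ, y += 1.37·sin θ → (-8.4908, -2.2448, 154.3000°)
turn_left(125.2°): centre at ρ to the left, rotate +125.2° → (-13.3044, -5.8590, 279.5000°)
turn_right(34.0°): centre at ρ to the right, rotate −34.0° → (-13.5632, -7.8243, 245.5000°)

(-13.5632, -7.8243, 245.5000°)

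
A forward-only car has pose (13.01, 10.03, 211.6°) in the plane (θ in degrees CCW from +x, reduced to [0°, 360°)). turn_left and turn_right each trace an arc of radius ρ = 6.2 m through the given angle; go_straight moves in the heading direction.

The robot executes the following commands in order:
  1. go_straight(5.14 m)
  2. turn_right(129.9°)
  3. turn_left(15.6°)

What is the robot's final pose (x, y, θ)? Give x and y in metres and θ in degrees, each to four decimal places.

(-0.7370, 15.1952, 97.3000°)

set_pose: (x, y, θ) = (13.0100, 10.0300, 211.6000°), ρ = 6.2
go_straight(5.14): x += 5.14·cos θ, y += 5.14·sin θ → (8.6321, 7.3367, 211.6000°)
turn_right(129.9°): centre at ρ to the right, rotate −129.9° → (-0.7516, 13.5124, 81.7000°)
turn_left(15.6°): centre at ρ to the left, rotate +15.6° → (-0.7370, 15.1952, 97.3000°)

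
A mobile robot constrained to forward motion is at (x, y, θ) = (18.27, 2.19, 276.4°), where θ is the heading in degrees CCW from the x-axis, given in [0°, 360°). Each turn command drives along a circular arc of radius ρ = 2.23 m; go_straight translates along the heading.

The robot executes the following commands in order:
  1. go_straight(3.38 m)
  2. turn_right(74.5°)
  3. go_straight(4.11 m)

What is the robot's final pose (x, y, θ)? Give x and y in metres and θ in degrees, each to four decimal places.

(13.4490, -5.0196, 201.9000°)

set_pose: (x, y, θ) = (18.2700, 2.1900, 276.4000°), ρ = 2.23
go_straight(3.38): x += 3.38·cos θ, y += 3.38·sin θ → (18.6468, -1.1689, 276.4000°)
turn_right(74.5°): centre at ρ to the right, rotate −74.5° → (17.2624, -3.4866, 201.9000°)
go_straight(4.11): x += 4.11·cos θ, y += 4.11·sin θ → (13.4490, -5.0196, 201.9000°)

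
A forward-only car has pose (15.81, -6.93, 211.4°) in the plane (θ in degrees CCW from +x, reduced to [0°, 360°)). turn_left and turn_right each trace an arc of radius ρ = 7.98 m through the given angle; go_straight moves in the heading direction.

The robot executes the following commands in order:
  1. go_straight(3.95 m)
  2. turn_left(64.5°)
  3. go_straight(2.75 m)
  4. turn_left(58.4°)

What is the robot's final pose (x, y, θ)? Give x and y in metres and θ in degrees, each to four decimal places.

(13.4182, -25.7254, 334.3000°)

set_pose: (x, y, θ) = (15.8100, -6.9300, 211.4000°), ρ = 7.98
go_straight(3.95): x += 3.95·cos θ, y += 3.95·sin θ → (12.4385, -8.9880, 211.4000°)
turn_left(64.5°): centre at ρ to the left, rotate +64.5° → (8.6584, -16.6196, 275.9000°)
go_straight(2.75): x += 2.75·cos θ, y += 2.75·sin θ → (8.9411, -19.3550, 275.9000°)
turn_left(58.4°): centre at ρ to the left, rotate +58.4° → (13.4182, -25.7254, 334.3000°)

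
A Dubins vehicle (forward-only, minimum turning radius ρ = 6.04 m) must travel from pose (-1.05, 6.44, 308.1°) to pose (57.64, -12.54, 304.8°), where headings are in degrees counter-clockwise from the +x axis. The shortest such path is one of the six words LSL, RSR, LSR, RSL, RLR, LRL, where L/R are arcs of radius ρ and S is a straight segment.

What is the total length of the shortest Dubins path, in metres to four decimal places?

Let ψ = atan2(Δy, Δx) = atan2(-18.98, 58.69) = -17.9209° be the start→goal bearing.
Normalize: d = |goal − start| / ρ = 61.682708/6.04 = 10.212369, α = (θ_start − ψ) mod 360° = 326.0209° = 5.690138 rad, β = (θ_goal − ψ) mod 360° = 322.7209° = 5.632542 rad.
Common terms: sin α = -0.558890, cos α = 0.829242, sin β = -0.605698, cos β = 0.795694, cos(α−β) = 0.998342, d² = 104.292479. Work in radians in the unit-radius frame; every candidate has L = ρ·(t + p + q).
LSL: p² = 2 + d² − 2cos(α−β) + 2d(sin α − sin β) = 105.251831; p = √p² = 10.259232; φ = atan2(cos β − cos α, d + sin α − sin β) = -0.003270 rad; t = (φ − α) mod 2π = 0.589777 rad, q = (β − φ) mod 2π = 5.635812 rad → L = 6.04·(0.589777 + 10.259232 + 5.635812) = 6.04·16.484821 = 99.568319 m
RSR: p² = 2 + d² − 2cos(α−β) + 2d(sin β − sin α) = 103.339760; p = √p² = 10.165617; φ = atan2(cos α − cos β, d − sin α + sin β) = 0.003300 rad; t = (α − φ) mod 2π = 5.686838 rad, q = (φ − β) mod 2π = 0.653943 rad → L = 6.04·(5.686838 + 10.165617 + 0.653943) = 6.04·16.506398 = 99.698642 m
LSR: p² = d² − 2 + 2cos(α−β) + 2d(sin α + sin β) = 80.502746; p = √p² = 8.972332; φ = atan2(−cos α − cos β, d + sin α + sin β) − atan2(−2, p) = 0.041621 rad; t = (φ − α) mod 2π = 0.634668 rad, q = (φ − β) mod 2π = 0.692264 rad → L = 6.04·(0.634668 + 8.972332 + 0.692264) = 6.04·10.299265 = 62.207560 m
RSL: p² = d² − 2 + 2cos(α−β) − 2d(sin α + sin β) = 128.075580; p = √p² = 11.317048; φ = atan2(cos α + cos β, d − sin α − sin β) − atan2(2, p) = -0.033051 rad; t = (α − φ) mod 2π = 5.723189 rad, q = (β − φ) mod 2π = 5.665593 rad → L = 6.04·(5.723189 + 11.317048 + 5.665593) = 6.04·22.705831 = 137.143217 m
RLR: c = (6 − d² + 2cos(α−β) + 2d(sin α − sin β))/8 = -11.917470, |c| > 1 → infeasible
LRL: c = (6 − d² + 2cos(α−β) − 2d(sin α − sin β))/8 = -12.156479, |c| > 1 → infeasible
Shortest: LSR with L = 62.207560 m ≈ 62.2076 m

62.2076 m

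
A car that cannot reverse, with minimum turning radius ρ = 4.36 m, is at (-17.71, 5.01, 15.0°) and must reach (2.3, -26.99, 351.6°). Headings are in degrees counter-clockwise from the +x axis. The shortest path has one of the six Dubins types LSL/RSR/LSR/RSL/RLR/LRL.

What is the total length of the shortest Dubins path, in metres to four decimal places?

39.9349 m

Let ψ = atan2(Δy, Δx) = atan2(-32.00, 20.01) = -57.9817° be the start→goal bearing.
Normalize: d = |goal − start| / ρ = 37.741225/4.36 = 8.656244, α = (θ_start − ψ) mod 360° = 72.9817° = 1.273772 rad, β = (θ_goal − ψ) mod 360° = 49.5817° = 0.865365 rad.
Common terms: sin α = 0.956212, cos α = 0.292676, sin β = 0.761332, cos β = 0.648363, cos(α−β) = 0.917755, d² = 74.930567. Work in radians in the unit-radius frame; every candidate has L = ρ·(t + p + q).
LSL: p² = 2 + d² − 2cos(α−β) + 2d(sin α − sin β) = 78.468912; p = √p² = 8.858268; φ = atan2(cos β − cos α, d + sin α − sin β) = 0.040164 rad; t = (φ − α) mod 2π = 5.049577 rad, q = (β − φ) mod 2π = 0.825201 rad → L = 4.36·(5.049577 + 8.858268 + 0.825201) = 4.36·14.733046 = 64.236082 m
RSR: p² = 2 + d² − 2cos(α−β) + 2d(sin β − sin α) = 71.721203; p = √p² = 8.468837; φ = atan2(cos α − cos β, d − sin α + sin β) = -0.042012 rad; t = (α − φ) mod 2π = 1.315783 rad, q = (φ − β) mod 2π = 5.375809 rad → L = 4.36·(1.315783 + 8.468837 + 5.375809) = 4.36·15.160430 = 66.099473 m
LSR: p² = d² − 2 + 2cos(α−β) + 2d(sin α + sin β) = 104.501025; p = √p² = 10.222574; φ = atan2(−cos α − cos β, d + sin α + sin β) − atan2(−2, p) = 0.102739 rad; t = (φ − α) mod 2π = 5.112153 rad, q = (φ − β) mod 2π = 5.520560 rad → L = 4.36·(5.112153 + 10.222574 + 5.520560) = 4.36·20.855287 = 90.929053 m
RSL: p² = d² − 2 + 2cos(α−β) − 2d(sin α + sin β) = 45.031127; p = √p² = 6.710524; φ = atan2(cos α + cos β, d − sin α − sin β) − atan2(2, p) = -0.154858 rad; t = (α − φ) mod 2π = 1.428629 rad, q = (β − φ) mod 2π = 1.020222 rad → L = 4.36·(1.428629 + 6.710524 + 1.020222) = 4.36·9.159375 = 39.934877 m
RLR: c = (6 − d² + 2cos(α−β) + 2d(sin α − sin β))/8 = -7.965150, |c| > 1 → infeasible
LRL: c = (6 − d² + 2cos(α−β) − 2d(sin α − sin β))/8 = -8.808614, |c| > 1 → infeasible
Shortest: RSL with L = 39.934877 m ≈ 39.9349 m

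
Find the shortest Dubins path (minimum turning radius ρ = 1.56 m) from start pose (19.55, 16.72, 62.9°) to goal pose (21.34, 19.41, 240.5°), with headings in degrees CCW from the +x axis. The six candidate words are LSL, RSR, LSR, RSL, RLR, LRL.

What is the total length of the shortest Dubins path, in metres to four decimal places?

9.5552 m

Let ψ = atan2(Δy, Δx) = atan2(2.69, 1.79) = 56.3591° be the start→goal bearing.
Normalize: d = |goal − start| / ρ = 3.231130/1.56 = 2.071237, α = (θ_start − ψ) mod 360° = 6.5409° = 0.114160 rad, β = (θ_goal − ψ) mod 360° = 184.1409° = 3.213865 rad.
Common terms: sin α = 0.113912, cos α = 0.993491, sin β = -0.072209, cos β = -0.997390, cos(α−β) = -0.999123, d² = 4.290023. Work in radians in the unit-radius frame; every candidate has L = ρ·(t + p + q).
LSL: p² = 2 + d² − 2cos(α−β) + 2d(sin α − sin β) = 9.059272; p = √p² = 3.009862; φ = atan2(cos β − cos α, d + sin α − sin β) = -0.722754 rad; t = (φ − α) mod 2π = 5.446272 rad, q = (β − φ) mod 2π = 3.936618 rad → L = 1.56·(5.446272 + 3.009862 + 3.936618) = 1.56·12.392752 = 19.332694 m
RSR: p² = 2 + d² − 2cos(α−β) + 2d(sin β − sin α) = 7.517266; p = √p² = 2.741763; φ = atan2(cos α − cos β, d − sin α + sin β) = 0.812678 rad; t = (α − φ) mod 2π = 5.584667 rad, q = (φ − β) mod 2π = 3.881999 rad → L = 1.56·(5.584667 + 2.741763 + 3.881999) = 1.56·12.208429 = 19.045149 m
LSR: p² = d² − 2 + 2cos(α−β) + 2d(sin α + sin β) = 0.464531; p = √p² = 0.681565; φ = atan2(−cos α − cos β, d + sin α + sin β) − atan2(−2, p) = 1.244202 rad; t = (φ − α) mod 2π = 1.130042 rad, q = (φ − β) mod 2π = 4.313522 rad → L = 1.56·(1.130042 + 0.681565 + 4.313522) = 1.56·6.125129 = 9.555201 m
RSL: p² = d² − 2 + 2cos(α−β) − 2d(sin α + sin β) = 0.119024; p = √p² = 0.344998; φ = atan2(cos α + cos β, d − sin α − sin β) − atan2(2, p) = -1.401899 rad; t = (α − φ) mod 2π = 1.516059 rad, q = (β − φ) mod 2π = 4.615764 rad → L = 1.56·(1.516059 + 0.344998 + 4.615764) = 1.56·6.476821 = 10.103841 m
RLR: c = (6 − d² + 2cos(α−β) + 2d(sin α − sin β))/8 = 0.060342; p = 2π − arccos c = 4.772767 rad; φ = atan2(cos α − cos β, d − sin α + sin β) = 0.812678 rad; t = (α − φ + p/2) mod 2π = 1.687865 rad, q = (α − β − t + p) mod 2π = 6.268383 rad → L = 1.56·(1.687865 + 4.772767 + 6.268383) = 1.56·12.729015 = 19.857264 m
LRL: c = (6 − d² + 2cos(α−β) − 2d(sin α − sin β))/8 = -0.132409; p = 2π − arccos c = 4.579590 rad; φ = atan2(cos β − cos α, d + sin α − sin β) = -0.722754 rad; t = (φ − α + p/2) mod 2π = 1.452881 rad, q = (β − α − t + p) mod 2π = 6.226413 rad → L = 1.56·(1.452881 + 4.579590 + 6.226413) = 1.56·12.258885 = 19.123860 m
Shortest: LSR with L = 9.555201 m ≈ 9.5552 m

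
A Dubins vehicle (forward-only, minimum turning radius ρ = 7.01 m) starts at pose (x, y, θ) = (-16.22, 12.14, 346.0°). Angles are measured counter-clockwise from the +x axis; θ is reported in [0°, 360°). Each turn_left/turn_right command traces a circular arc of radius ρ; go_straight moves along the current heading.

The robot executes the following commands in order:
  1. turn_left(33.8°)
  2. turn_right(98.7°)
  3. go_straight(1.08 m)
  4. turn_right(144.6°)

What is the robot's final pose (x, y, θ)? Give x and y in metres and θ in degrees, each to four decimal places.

set_pose: (x, y, θ) = (-16.2200, 12.1400, 346.0000°), ρ = 7.01
turn_left(33.8°): centre at ρ to the left, rotate +33.8° → (-12.1496, 12.3462, 379.8000° ≡ 19.8000°)
turn_right(98.7°): centre at ρ to the right, rotate −98.7° → (-2.8962, 7.1002, -78.9000° ≡ 281.1000°)
go_straight(1.08): x += 1.08·cos θ, y += 1.08·sin θ → (-2.6882, 6.0404, 281.1000°)
turn_right(144.6°): centre at ρ to the right, rotate −144.6° → (-14.3925, -0.3940, 136.5000°)

(-14.3925, -0.3940, 136.5000°)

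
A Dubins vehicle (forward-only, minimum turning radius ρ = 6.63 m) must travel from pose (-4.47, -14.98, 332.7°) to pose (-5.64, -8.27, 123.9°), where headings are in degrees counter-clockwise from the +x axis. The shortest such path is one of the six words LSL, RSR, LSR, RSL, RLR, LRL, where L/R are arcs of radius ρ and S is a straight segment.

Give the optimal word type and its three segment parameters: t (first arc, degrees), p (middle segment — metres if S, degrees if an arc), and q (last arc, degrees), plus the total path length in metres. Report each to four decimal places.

RLR: t = 44.6207°, p = 275.1576°, q = 79.3368°, L = 46.1837 m

Let ψ = atan2(Δy, Δx) = atan2(6.71, -1.17) = 99.8910° be the start→goal bearing.
Normalize: d = |goal − start| / ρ = 6.811241/6.63 = 1.027336, α = (θ_start − ψ) mod 360° = 232.8090° = 4.063283 rad, β = (θ_goal − ψ) mod 360° = 24.0090° = 0.419036 rad.
Common terms: sin α = -0.796625, cos α = -0.604474, sin β = 0.406880, cos β = 0.913482, cos(α−β) = -0.876307, d² = 1.055420. Work in radians in the unit-radius frame; every candidate has L = ρ·(t + p + q).
LSL: p² = 2 + d² − 2cos(α−β) + 2d(sin α − sin β) = 2.335226; p = √p² = 1.528145; φ = atan2(cos β − cos α, d + sin α − sin β) = 1.686335 rad; t = (φ − α) mod 2π = 3.906238 rad, q = (β − φ) mod 2π = 5.015886 rad → L = 6.63·(3.906238 + 1.528145 + 5.015886) = 6.63·10.450268 = 69.285275 m
RSR: p² = 2 + d² − 2cos(α−β) + 2d(sin β − sin α) = 7.280841; p = √p² = 2.698303; φ = atan2(cos α − cos β, d − sin α + sin β) = -0.597478 rad; t = (α − φ) mod 2π = 4.660761 rad, q = (φ − β) mod 2π = 5.266671 rad → L = 6.63·(4.660761 + 2.698303 + 5.266671) = 6.63·12.625736 = 83.708631 m
LSR: p² = d² − 2 + 2cos(α−β) + 2d(sin α + sin β) = -3.497991 < 0 → infeasible
RSL: p² = d² − 2 + 2cos(α−β) − 2d(sin α + sin β) = -1.896395 < 0 → infeasible
RLR: c = (6 − d² + 2cos(α−β) + 2d(sin α − sin β))/8 = 0.089895; p = 2π − arccos c = 4.802405 rad; φ = atan2(cos α − cos β, d − sin α + sin β) = -0.597478 rad; t = (α − φ + p/2) mod 2π = 0.778779 rad, q = (α − β − t + p) mod 2π = 1.384689 rad → L = 6.63·(0.778779 + 4.802405 + 1.384689) = 6.63·6.965873 = 46.183737 m
LRL: c = (6 − d² + 2cos(α−β) − 2d(sin α − sin β))/8 = 0.708097; p = 2π − arccos c = 5.499188 rad; φ = atan2(cos β − cos α, d + sin α − sin β) = 1.686335 rad; t = (φ − α + p/2) mod 2π = 0.372646 rad, q = (β − α − t + p) mod 2π = 1.482294 rad → L = 6.63·(0.372646 + 5.499188 + 1.482294) = 6.63·7.354129 = 48.757874 m
Shortest: RLR with L = 46.183737 m ≈ 46.1837 m
Convert RLR to answer units (arcs ×180/π): t = 0.778779·180/π = 44.6207°, p = 4.802405·180/π = 275.1576°, q = 1.384689·180/π = 79.3368°, L = 46.1837 m.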